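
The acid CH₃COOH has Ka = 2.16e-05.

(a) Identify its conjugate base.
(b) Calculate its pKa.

(a) The conjugate base is formed by removing one H⁺ from CH₃COOH, giving CH₃COO⁻. (b) pKa = -log(Ka) = -log(2.16e-05) = 4.67.

Conjugate base: CH₃COO⁻; pK_a = 4.67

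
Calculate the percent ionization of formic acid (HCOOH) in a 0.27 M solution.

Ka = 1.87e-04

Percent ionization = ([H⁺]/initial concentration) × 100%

Using Ka equilibrium: x² + Ka×x - Ka×C = 0. Solving: [H⁺] = 7.0127e-03. Percent = (7.0127e-03/0.27) × 100

Percent ionization = 2.6%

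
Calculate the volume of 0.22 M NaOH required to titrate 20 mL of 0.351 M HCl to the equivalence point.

At equivalence: moles acid = moles base. moles HCl = 0.351 × 20/1000 = 0.00702 mol. V_base = moles / 0.22 × 1000 = 31.9 mL.

V_{base} = 31.9 mL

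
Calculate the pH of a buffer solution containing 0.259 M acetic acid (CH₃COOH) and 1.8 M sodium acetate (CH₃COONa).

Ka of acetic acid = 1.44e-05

pKa = -log(1.44e-05) = 4.84. pH = pKa + log([A⁻]/[HA]) = 4.84 + log(1.8/0.259)

pH = 5.68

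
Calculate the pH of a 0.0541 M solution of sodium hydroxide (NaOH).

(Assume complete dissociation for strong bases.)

[OH⁻] = 0.0541 M for strong base. pOH = -log[OH⁻] = 1.27, pH = 14 - pOH

pH = 12.73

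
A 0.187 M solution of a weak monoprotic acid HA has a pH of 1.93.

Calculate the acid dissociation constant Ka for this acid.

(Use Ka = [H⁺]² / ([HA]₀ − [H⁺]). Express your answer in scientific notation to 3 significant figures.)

[H⁺] = 10^(−pH) = 10^(−1.93) = 1.175e-02 M. For HA ⇌ H⁺ + A⁻, Ka = [H⁺][A⁻]/[HA] = [H⁺]² / ([HA]₀ − [H⁺]) = (1.175e-02)² / (0.187 − 1.175e-02) = 7.88e-04.

K_a = 7.88e-04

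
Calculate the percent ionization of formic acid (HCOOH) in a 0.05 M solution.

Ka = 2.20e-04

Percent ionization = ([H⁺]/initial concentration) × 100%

Using Ka equilibrium: x² + Ka×x - Ka×C = 0. Solving: [H⁺] = 3.2084e-03. Percent = (3.2084e-03/0.05) × 100

Percent ionization = 6.42%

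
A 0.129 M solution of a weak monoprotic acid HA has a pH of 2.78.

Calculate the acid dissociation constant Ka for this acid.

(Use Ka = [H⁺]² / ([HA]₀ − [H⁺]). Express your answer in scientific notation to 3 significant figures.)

[H⁺] = 10^(−pH) = 10^(−2.78) = 1.660e-03 M. For HA ⇌ H⁺ + A⁻, Ka = [H⁺][A⁻]/[HA] = [H⁺]² / ([HA]₀ − [H⁺]) = (1.660e-03)² / (0.129 − 1.660e-03) = 2.16e-05.

K_a = 2.16e-05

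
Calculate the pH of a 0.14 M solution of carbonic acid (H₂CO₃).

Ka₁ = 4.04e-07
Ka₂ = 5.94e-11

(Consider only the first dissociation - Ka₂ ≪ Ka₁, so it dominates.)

First dissociation dominates. From Ka₁ = [H⁺][HA⁻]/[H₂A], x² + Ka₁·x − Ka₁·C = 0 with C = 0.14 M and Ka₁ = 4.04e-07. Solving: [H⁺] = (−Ka₁ + √(Ka₁² + 4·Ka₁·C)) / 2 = 2.3762e-04 M. pH = -log(2.3762e-04) = 3.62.

pH = 3.62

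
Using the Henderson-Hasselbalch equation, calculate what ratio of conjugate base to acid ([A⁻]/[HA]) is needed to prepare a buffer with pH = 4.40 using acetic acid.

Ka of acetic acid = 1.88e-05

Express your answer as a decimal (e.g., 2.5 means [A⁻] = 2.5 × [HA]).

pKa = -log(1.88e-05) = 4.7258. pH = pKa + log([A⁻]/[HA]), so log([A⁻]/[HA]) = pH − pKa = 4.40 − 4.7258 = -0.3258. [A⁻]/[HA] = 10^(-0.3258) = 0.472

[A⁻]/[HA] = 0.472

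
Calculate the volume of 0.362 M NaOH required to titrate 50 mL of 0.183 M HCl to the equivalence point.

At equivalence: moles acid = moles base. moles HCl = 0.183 × 50/1000 = 0.00915 mol. V_base = moles / 0.362 × 1000 = 25.3 mL.

V_{base} = 25.3 mL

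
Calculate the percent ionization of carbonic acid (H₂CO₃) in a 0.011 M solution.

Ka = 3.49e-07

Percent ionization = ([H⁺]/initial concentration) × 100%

Using Ka equilibrium: x² + Ka×x - Ka×C = 0. Solving: [H⁺] = 6.1785e-05. Percent = (6.1785e-05/0.011) × 100

Percent ionization = 0.562%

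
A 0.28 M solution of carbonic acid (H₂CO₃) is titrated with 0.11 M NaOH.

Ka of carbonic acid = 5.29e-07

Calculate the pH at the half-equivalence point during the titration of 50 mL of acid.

At half-equivalence [HA] = [A⁻], so Henderson-Hasselbalch gives pH = pKa = -log(5.29e-07) = 6.28.

pH = pKa = 6.28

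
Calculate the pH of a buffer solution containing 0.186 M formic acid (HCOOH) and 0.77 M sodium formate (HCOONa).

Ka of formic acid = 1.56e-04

pKa = -log(1.56e-04) = 3.81. pH = pKa + log([A⁻]/[HA]) = 3.81 + log(0.77/0.186)

pH = 4.42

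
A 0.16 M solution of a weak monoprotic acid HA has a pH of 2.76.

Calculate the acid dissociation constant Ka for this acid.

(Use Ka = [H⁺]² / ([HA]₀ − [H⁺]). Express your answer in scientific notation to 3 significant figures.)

[H⁺] = 10^(−pH) = 10^(−2.76) = 1.738e-03 M. For HA ⇌ H⁺ + A⁻, Ka = [H⁺][A⁻]/[HA] = [H⁺]² / ([HA]₀ − [H⁺]) = (1.738e-03)² / (0.16 − 1.738e-03) = 1.91e-05.

K_a = 1.91e-05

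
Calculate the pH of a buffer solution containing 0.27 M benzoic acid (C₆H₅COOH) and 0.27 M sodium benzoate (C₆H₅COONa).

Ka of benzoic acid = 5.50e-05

pKa = -log(5.50e-05) = 4.26. pH = pKa + log([A⁻]/[HA]) = 4.26 + log(0.27/0.27)

pH = 4.26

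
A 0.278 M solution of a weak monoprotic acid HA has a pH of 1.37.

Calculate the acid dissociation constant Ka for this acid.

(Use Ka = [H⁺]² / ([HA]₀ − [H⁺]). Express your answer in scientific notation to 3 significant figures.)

[H⁺] = 10^(−pH) = 10^(−1.37) = 4.266e-02 M. For HA ⇌ H⁺ + A⁻, Ka = [H⁺][A⁻]/[HA] = [H⁺]² / ([HA]₀ − [H⁺]) = (4.266e-02)² / (0.278 − 4.266e-02) = 7.73e-03.

K_a = 7.73e-03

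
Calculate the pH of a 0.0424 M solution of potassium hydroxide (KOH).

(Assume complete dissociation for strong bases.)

[OH⁻] = 0.0424 M for strong base. pOH = -log[OH⁻] = 1.37, pH = 14 - pOH

pH = 12.63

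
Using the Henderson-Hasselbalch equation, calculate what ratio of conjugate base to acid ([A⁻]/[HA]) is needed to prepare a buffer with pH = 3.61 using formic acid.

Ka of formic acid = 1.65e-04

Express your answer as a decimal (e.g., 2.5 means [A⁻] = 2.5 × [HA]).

pKa = -log(1.65e-04) = 3.7825. pH = pKa + log([A⁻]/[HA]), so log([A⁻]/[HA]) = pH − pKa = 3.61 − 3.7825 = -0.1725. [A⁻]/[HA] = 10^(-0.1725) = 0.672

[A⁻]/[HA] = 0.672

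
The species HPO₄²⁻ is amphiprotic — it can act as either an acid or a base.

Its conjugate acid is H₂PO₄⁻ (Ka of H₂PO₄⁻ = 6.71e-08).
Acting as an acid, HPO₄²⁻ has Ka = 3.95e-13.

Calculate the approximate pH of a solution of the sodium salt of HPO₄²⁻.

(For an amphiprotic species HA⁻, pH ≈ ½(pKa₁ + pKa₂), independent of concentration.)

pKa₁ = -log(6.71e-08) = 7.17; pKa₂ = -log(3.95e-13) = 12.40. For an amphiprotic species, pH ≈ ½(pKa₁ + pKa₂) = ½(7.17 + 12.40) = 9.79.

pH = 9.79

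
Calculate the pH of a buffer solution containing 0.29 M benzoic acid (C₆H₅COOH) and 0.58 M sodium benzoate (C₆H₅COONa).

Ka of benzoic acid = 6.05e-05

pKa = -log(6.05e-05) = 4.22. pH = pKa + log([A⁻]/[HA]) = 4.22 + log(0.58/0.29)

pH = 4.52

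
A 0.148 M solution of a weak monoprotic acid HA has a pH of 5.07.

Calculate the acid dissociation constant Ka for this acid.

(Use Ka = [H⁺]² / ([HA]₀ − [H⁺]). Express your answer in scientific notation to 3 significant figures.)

[H⁺] = 10^(−pH) = 10^(−5.07) = 8.511e-06 M. For HA ⇌ H⁺ + A⁻, Ka = [H⁺][A⁻]/[HA] = [H⁺]² / ([HA]₀ − [H⁺]) = (8.511e-06)² / (0.148 − 8.511e-06) = 4.90e-10.

K_a = 4.90e-10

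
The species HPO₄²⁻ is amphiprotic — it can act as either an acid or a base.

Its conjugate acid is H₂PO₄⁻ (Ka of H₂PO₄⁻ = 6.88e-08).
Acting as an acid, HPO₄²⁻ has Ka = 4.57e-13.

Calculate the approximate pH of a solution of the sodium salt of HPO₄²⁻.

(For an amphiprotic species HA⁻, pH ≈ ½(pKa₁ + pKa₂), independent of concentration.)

pKa₁ = -log(6.88e-08) = 7.16; pKa₂ = -log(4.57e-13) = 12.34. For an amphiprotic species, pH ≈ ½(pKa₁ + pKa₂) = ½(7.16 + 12.34) = 9.75.

pH = 9.75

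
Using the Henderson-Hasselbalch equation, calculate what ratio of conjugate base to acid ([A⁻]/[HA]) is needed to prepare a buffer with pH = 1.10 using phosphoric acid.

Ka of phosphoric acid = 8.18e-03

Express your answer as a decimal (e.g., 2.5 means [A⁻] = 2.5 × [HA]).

pKa = -log(8.18e-03) = 2.0872. pH = pKa + log([A⁻]/[HA]), so log([A⁻]/[HA]) = pH − pKa = 1.10 − 2.0872 = -0.9872. [A⁻]/[HA] = 10^(-0.9872) = 0.103

[A⁻]/[HA] = 0.103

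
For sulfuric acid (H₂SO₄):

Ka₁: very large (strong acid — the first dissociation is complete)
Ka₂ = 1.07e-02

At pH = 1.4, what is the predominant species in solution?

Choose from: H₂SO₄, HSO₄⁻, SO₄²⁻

The first dissociation is complete, so H₂SO₄ itself is never the predominant species in water; pKa₂ = -log(1.07e-02) = 1.97. For a polyprotic acid the predominant species crosses at each pKa: below pKa_n the protonated form dominates, above it the deprotonated form does. At pH = 1.4, the predominant species is HSO₄⁻.

HSO₄⁻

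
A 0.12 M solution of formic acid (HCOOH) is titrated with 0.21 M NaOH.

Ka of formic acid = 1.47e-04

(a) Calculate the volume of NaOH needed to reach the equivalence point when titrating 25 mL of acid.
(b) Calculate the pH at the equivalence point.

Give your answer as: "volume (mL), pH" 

moles acid = 0.12 × 25/1000 = 0.003 mol; V_base = moles/0.21 × 1000 = 14.3 mL. At equivalence only the conjugate base is present: [A⁻] = 0.003/0.039 = 7.6364e-02 M. Kb = Kw/Ka = 6.80e-11; [OH⁻] = √(Kb × [A⁻]) = 2.2792e-06; pOH = 5.64; pH = 14 - pOH = 8.36.

V = 14.3 mL, pH = 8.36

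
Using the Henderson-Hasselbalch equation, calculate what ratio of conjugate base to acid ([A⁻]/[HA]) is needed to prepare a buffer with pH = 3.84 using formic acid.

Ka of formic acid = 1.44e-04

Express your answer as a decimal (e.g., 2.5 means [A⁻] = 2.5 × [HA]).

pKa = -log(1.44e-04) = 3.8416. pH = pKa + log([A⁻]/[HA]), so log([A⁻]/[HA]) = pH − pKa = 3.84 − 3.8416 = -0.0016. [A⁻]/[HA] = 10^(-0.0016) = 0.996

[A⁻]/[HA] = 0.996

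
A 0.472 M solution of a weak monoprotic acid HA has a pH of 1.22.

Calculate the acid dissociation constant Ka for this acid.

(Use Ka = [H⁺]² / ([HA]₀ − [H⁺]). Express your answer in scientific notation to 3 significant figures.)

[H⁺] = 10^(−pH) = 10^(−1.22) = 6.026e-02 M. For HA ⇌ H⁺ + A⁻, Ka = [H⁺][A⁻]/[HA] = [H⁺]² / ([HA]₀ − [H⁺]) = (6.026e-02)² / (0.472 − 6.026e-02) = 8.82e-03.

K_a = 8.82e-03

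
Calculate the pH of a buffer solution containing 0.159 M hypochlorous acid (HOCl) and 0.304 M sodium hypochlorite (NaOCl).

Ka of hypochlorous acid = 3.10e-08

pKa = -log(3.10e-08) = 7.51. pH = pKa + log([A⁻]/[HA]) = 7.51 + log(0.304/0.159)

pH = 7.79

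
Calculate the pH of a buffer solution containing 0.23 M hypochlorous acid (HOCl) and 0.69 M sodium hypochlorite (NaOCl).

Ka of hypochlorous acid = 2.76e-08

pKa = -log(2.76e-08) = 7.56. pH = pKa + log([A⁻]/[HA]) = 7.56 + log(0.69/0.23)

pH = 8.04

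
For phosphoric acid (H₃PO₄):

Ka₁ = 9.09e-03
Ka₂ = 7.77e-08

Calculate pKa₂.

pKa₂ = -log(Ka₂) = -log(7.77e-08) = 7.11.

pK_{a2} = 7.11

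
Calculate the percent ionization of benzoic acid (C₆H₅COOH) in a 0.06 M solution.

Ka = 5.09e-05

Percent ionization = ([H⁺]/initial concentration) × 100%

Using Ka equilibrium: x² + Ka×x - Ka×C = 0. Solving: [H⁺] = 1.7223e-03. Percent = (1.7223e-03/0.06) × 100

Percent ionization = 2.87%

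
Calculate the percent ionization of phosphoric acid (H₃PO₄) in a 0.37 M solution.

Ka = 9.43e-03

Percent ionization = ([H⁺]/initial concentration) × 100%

Using Ka equilibrium: x² + Ka×x - Ka×C = 0. Solving: [H⁺] = 5.4541e-02. Percent = (5.4541e-02/0.37) × 100

Percent ionization = 14.7%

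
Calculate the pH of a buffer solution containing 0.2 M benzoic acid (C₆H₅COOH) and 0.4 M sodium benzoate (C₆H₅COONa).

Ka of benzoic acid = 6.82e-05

pKa = -log(6.82e-05) = 4.17. pH = pKa + log([A⁻]/[HA]) = 4.17 + log(0.4/0.2)

pH = 4.47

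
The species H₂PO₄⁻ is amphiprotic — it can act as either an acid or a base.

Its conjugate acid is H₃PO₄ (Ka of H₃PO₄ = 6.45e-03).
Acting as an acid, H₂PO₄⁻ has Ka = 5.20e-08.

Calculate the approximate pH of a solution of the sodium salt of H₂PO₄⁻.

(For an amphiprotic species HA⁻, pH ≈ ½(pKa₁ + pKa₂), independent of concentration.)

pKa₁ = -log(6.45e-03) = 2.19; pKa₂ = -log(5.20e-08) = 7.28. For an amphiprotic species, pH ≈ ½(pKa₁ + pKa₂) = ½(2.19 + 7.28) = 4.74.

pH = 4.74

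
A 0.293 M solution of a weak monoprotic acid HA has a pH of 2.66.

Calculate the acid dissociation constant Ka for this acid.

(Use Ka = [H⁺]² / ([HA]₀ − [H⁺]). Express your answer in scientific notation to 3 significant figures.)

[H⁺] = 10^(−pH) = 10^(−2.66) = 2.188e-03 M. For HA ⇌ H⁺ + A⁻, Ka = [H⁺][A⁻]/[HA] = [H⁺]² / ([HA]₀ − [H⁺]) = (2.188e-03)² / (0.293 − 2.188e-03) = 1.65e-05.

K_a = 1.65e-05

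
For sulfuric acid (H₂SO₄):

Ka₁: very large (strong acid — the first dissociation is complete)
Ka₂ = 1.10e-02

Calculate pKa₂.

pKa₂ = -log(Ka₂) = -log(1.10e-02) = 1.96.

pK_{a2} = 1.96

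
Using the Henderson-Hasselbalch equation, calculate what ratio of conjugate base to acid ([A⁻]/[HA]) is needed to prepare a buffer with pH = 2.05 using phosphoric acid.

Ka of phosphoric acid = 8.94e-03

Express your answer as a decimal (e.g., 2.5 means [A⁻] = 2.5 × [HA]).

pKa = -log(8.94e-03) = 2.0487. pH = pKa + log([A⁻]/[HA]), so log([A⁻]/[HA]) = pH − pKa = 2.05 − 2.0487 = 0.0013. [A⁻]/[HA] = 10^(0.0013) = 1.00

[A⁻]/[HA] = 1.00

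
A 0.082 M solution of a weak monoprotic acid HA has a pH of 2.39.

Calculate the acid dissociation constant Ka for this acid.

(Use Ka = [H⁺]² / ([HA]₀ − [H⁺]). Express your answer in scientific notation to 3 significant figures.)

[H⁺] = 10^(−pH) = 10^(−2.39) = 4.074e-03 M. For HA ⇌ H⁺ + A⁻, Ka = [H⁺][A⁻]/[HA] = [H⁺]² / ([HA]₀ − [H⁺]) = (4.074e-03)² / (0.082 − 4.074e-03) = 2.13e-04.

K_a = 2.13e-04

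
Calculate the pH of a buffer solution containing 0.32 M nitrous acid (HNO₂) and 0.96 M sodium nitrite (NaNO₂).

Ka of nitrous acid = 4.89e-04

pKa = -log(4.89e-04) = 3.31. pH = pKa + log([A⁻]/[HA]) = 3.31 + log(0.96/0.32)

pH = 3.79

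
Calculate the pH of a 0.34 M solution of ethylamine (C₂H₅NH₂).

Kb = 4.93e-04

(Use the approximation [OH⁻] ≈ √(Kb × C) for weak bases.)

[OH⁻] = √(Kb × C) = √(4.93e-04 × 0.34) = 1.2947e-02. pOH = 1.89, pH = 14 - pOH

pH = 12.11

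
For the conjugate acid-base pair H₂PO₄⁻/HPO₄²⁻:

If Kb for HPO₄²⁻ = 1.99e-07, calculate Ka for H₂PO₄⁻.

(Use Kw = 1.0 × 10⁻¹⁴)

For a conjugate pair Ka × Kb = Kw, so Ka = Kw/Kb = 1.0 × 10⁻¹⁴ / 1.99e-07 = 5.03e-08.

K_a = 5.03e-08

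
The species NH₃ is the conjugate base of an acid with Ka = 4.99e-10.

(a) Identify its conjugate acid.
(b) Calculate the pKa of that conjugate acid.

(a) The conjugate acid is formed by adding one H⁺ to NH₃, giving NH₄⁺. (b) pKa = -log(Ka) = -log(4.99e-10) = 9.30.

Conjugate acid: NH₄⁺; pK_a = 9.30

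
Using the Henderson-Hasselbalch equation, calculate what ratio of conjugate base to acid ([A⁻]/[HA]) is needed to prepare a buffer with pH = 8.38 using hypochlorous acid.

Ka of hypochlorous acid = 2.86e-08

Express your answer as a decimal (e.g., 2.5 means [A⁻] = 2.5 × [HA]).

pKa = -log(2.86e-08) = 7.5436. pH = pKa + log([A⁻]/[HA]), so log([A⁻]/[HA]) = pH − pKa = 8.38 − 7.5436 = 0.8364. [A⁻]/[HA] = 10^(0.8364) = 6.86

[A⁻]/[HA] = 6.86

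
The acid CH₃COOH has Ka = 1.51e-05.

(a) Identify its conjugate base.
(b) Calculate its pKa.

(a) The conjugate base is formed by removing one H⁺ from CH₃COOH, giving CH₃COO⁻. (b) pKa = -log(Ka) = -log(1.51e-05) = 4.82.

Conjugate base: CH₃COO⁻; pK_a = 4.82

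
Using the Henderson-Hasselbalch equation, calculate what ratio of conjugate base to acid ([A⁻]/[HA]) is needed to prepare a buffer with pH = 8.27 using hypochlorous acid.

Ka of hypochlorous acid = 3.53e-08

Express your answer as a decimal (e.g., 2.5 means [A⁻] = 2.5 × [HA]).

pKa = -log(3.53e-08) = 7.4522. pH = pKa + log([A⁻]/[HA]), so log([A⁻]/[HA]) = pH − pKa = 8.27 − 7.4522 = 0.8178. [A⁻]/[HA] = 10^(0.8178) = 6.57

[A⁻]/[HA] = 6.57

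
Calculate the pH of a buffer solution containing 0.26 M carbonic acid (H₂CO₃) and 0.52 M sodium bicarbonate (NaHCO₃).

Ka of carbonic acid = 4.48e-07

pKa = -log(4.48e-07) = 6.35. pH = pKa + log([A⁻]/[HA]) = 6.35 + log(0.52/0.26)

pH = 6.65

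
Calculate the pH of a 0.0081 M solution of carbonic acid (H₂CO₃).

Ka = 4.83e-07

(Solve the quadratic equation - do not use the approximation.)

x² + Ka×x - Ka×C = 0. Using quadratic formula: [H⁺] = 6.2307e-05

pH = 4.21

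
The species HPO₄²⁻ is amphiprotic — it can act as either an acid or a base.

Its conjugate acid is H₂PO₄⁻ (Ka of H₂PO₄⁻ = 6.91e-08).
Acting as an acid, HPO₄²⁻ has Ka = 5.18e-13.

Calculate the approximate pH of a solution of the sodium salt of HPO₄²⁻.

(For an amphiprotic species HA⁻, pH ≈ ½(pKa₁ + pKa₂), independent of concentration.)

pKa₁ = -log(6.91e-08) = 7.16; pKa₂ = -log(5.18e-13) = 12.29. For an amphiprotic species, pH ≈ ½(pKa₁ + pKa₂) = ½(7.16 + 12.29) = 9.72.

pH = 9.72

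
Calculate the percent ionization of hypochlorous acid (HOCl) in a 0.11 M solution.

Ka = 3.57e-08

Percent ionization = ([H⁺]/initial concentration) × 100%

Using Ka equilibrium: x² + Ka×x - Ka×C = 0. Solving: [H⁺] = 6.2648e-05. Percent = (6.2648e-05/0.11) × 100

Percent ionization = 0.057%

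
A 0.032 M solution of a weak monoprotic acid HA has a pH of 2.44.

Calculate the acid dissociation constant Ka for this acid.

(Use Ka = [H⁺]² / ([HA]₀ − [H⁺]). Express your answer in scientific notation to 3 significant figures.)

[H⁺] = 10^(−pH) = 10^(−2.44) = 3.631e-03 M. For HA ⇌ H⁺ + A⁻, Ka = [H⁺][A⁻]/[HA] = [H⁺]² / ([HA]₀ − [H⁺]) = (3.631e-03)² / (0.032 − 3.631e-03) = 4.65e-04.

K_a = 4.65e-04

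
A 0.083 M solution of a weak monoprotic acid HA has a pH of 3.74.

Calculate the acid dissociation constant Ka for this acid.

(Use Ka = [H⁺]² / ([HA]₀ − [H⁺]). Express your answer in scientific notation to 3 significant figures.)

[H⁺] = 10^(−pH) = 10^(−3.74) = 1.820e-04 M. For HA ⇌ H⁺ + A⁻, Ka = [H⁺][A⁻]/[HA] = [H⁺]² / ([HA]₀ − [H⁺]) = (1.820e-04)² / (0.083 − 1.820e-04) = 4.00e-07.

K_a = 4.00e-07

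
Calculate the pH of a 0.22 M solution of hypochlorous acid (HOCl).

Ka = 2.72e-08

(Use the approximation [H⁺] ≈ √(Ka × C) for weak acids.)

[H⁺] = √(Ka × C) = √(2.72e-08 × 0.22) = 7.7356e-05. pH = -log(7.7356e-05)

pH = 4.11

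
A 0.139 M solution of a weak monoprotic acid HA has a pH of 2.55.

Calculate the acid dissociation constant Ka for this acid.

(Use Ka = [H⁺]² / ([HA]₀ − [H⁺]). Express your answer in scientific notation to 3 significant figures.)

[H⁺] = 10^(−pH) = 10^(−2.55) = 2.818e-03 M. For HA ⇌ H⁺ + A⁻, Ka = [H⁺][A⁻]/[HA] = [H⁺]² / ([HA]₀ − [H⁺]) = (2.818e-03)² / (0.139 − 2.818e-03) = 5.83e-05.

K_a = 5.83e-05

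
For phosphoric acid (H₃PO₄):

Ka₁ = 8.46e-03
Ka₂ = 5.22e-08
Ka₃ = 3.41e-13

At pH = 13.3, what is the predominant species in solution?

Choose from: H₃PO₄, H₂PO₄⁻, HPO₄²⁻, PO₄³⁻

pKa₁ = 2.07, pKa₂ = 7.28, pKa₃ = 12.47. For a polyprotic acid the predominant species crosses at each pKa: below pKa_n the protonated form dominates, above it the deprotonated form does. At pH = 13.3, the predominant species is PO₄³⁻.

PO₄³⁻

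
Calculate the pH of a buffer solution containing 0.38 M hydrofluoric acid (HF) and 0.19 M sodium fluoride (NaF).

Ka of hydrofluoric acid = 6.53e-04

pKa = -log(6.53e-04) = 3.19. pH = pKa + log([A⁻]/[HA]) = 3.19 + log(0.19/0.38)

pH = 2.88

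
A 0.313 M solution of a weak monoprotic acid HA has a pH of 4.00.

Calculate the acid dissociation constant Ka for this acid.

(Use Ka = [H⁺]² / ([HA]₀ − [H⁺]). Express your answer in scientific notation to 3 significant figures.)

[H⁺] = 10^(−pH) = 10^(−4.00) = 1.000e-04 M. For HA ⇌ H⁺ + A⁻, Ka = [H⁺][A⁻]/[HA] = [H⁺]² / ([HA]₀ − [H⁺]) = (1.000e-04)² / (0.313 − 1.000e-04) = 3.20e-08.

K_a = 3.20e-08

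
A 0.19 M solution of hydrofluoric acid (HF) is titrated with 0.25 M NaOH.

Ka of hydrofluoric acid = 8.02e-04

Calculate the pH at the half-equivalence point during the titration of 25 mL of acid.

At half-equivalence [HA] = [A⁻], so Henderson-Hasselbalch gives pH = pKa = -log(8.02e-04) = 3.10.

pH = pKa = 3.10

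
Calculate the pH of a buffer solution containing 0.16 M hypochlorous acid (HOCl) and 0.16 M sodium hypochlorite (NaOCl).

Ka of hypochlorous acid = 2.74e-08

pKa = -log(2.74e-08) = 7.56. pH = pKa + log([A⁻]/[HA]) = 7.56 + log(0.16/0.16)

pH = 7.56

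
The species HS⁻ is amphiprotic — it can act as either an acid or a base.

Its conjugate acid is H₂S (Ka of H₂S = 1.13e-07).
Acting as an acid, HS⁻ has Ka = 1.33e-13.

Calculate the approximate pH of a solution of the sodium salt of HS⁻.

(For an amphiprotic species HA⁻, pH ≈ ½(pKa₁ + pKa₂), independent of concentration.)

pKa₁ = -log(1.13e-07) = 6.95; pKa₂ = -log(1.33e-13) = 12.88. For an amphiprotic species, pH ≈ ½(pKa₁ + pKa₂) = ½(6.95 + 12.88) = 9.91.

pH = 9.91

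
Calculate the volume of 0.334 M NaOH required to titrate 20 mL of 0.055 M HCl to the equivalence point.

At equivalence: moles acid = moles base. moles HCl = 0.055 × 20/1000 = 0.0011 mol. V_base = moles / 0.334 × 1000 = 3.3 mL.

V_{base} = 3.3 mL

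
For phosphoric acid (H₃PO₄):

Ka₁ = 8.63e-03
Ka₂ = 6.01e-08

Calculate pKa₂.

pKa₂ = -log(Ka₂) = -log(6.01e-08) = 7.22.

pK_{a2} = 7.22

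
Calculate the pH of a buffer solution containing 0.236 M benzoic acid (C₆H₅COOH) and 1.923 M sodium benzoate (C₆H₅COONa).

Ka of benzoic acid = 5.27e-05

pKa = -log(5.27e-05) = 4.28. pH = pKa + log([A⁻]/[HA]) = 4.28 + log(1.923/0.236)

pH = 5.19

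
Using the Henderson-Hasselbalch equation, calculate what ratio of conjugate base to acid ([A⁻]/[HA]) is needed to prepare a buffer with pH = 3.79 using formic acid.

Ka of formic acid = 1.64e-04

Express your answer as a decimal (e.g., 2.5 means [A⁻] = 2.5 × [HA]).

pKa = -log(1.64e-04) = 3.7852. pH = pKa + log([A⁻]/[HA]), so log([A⁻]/[HA]) = pH − pKa = 3.79 − 3.7852 = 0.0048. [A⁻]/[HA] = 10^(0.0048) = 1.01

[A⁻]/[HA] = 1.01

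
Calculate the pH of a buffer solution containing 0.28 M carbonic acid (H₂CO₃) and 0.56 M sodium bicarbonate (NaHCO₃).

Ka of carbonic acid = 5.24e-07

pKa = -log(5.24e-07) = 6.28. pH = pKa + log([A⁻]/[HA]) = 6.28 + log(0.56/0.28)

pH = 6.58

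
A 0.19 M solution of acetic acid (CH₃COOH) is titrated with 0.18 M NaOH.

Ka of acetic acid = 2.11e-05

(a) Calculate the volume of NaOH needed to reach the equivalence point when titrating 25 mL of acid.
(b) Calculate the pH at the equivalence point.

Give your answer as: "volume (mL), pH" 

moles acid = 0.19 × 25/1000 = 0.00475 mol; V_base = moles/0.18 × 1000 = 26.4 mL. At equivalence only the conjugate base is present: [A⁻] = 0.00475/0.051 = 9.2432e-02 M. Kb = Kw/Ka = 4.74e-10; [OH⁻] = √(Kb × [A⁻]) = 6.6187e-06; pOH = 5.18; pH = 14 - pOH = 8.82.

V = 26.4 mL, pH = 8.82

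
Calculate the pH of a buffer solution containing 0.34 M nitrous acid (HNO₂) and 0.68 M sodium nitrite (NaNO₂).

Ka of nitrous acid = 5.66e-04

pKa = -log(5.66e-04) = 3.25. pH = pKa + log([A⁻]/[HA]) = 3.25 + log(0.68/0.34)

pH = 3.55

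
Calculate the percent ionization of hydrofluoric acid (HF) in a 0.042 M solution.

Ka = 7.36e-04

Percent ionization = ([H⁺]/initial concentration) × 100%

Using Ka equilibrium: x² + Ka×x - Ka×C = 0. Solving: [H⁺] = 5.2040e-03. Percent = (5.2040e-03/0.042) × 100

Percent ionization = 12.4%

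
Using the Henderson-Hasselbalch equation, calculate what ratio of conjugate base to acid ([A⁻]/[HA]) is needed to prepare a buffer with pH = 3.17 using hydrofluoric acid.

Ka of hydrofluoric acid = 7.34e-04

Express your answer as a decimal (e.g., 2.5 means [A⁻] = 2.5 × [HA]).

pKa = -log(7.34e-04) = 3.1343. pH = pKa + log([A⁻]/[HA]), so log([A⁻]/[HA]) = pH − pKa = 3.17 − 3.1343 = 0.0357. [A⁻]/[HA] = 10^(0.0357) = 1.09

[A⁻]/[HA] = 1.09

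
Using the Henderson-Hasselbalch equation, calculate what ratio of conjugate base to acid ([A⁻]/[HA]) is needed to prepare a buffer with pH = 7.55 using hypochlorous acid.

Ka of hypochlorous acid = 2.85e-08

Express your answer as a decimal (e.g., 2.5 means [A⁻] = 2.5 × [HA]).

pKa = -log(2.85e-08) = 7.5452. pH = pKa + log([A⁻]/[HA]), so log([A⁻]/[HA]) = pH − pKa = 7.55 − 7.5452 = 0.0048. [A⁻]/[HA] = 10^(0.0048) = 1.01

[A⁻]/[HA] = 1.01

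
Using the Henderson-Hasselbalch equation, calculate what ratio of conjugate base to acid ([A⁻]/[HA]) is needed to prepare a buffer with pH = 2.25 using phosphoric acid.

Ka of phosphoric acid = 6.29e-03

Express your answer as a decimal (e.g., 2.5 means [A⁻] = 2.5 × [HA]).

pKa = -log(6.29e-03) = 2.2013. pH = pKa + log([A⁻]/[HA]), so log([A⁻]/[HA]) = pH − pKa = 2.25 − 2.2013 = 0.0487. [A⁻]/[HA] = 10^(0.0487) = 1.12

[A⁻]/[HA] = 1.12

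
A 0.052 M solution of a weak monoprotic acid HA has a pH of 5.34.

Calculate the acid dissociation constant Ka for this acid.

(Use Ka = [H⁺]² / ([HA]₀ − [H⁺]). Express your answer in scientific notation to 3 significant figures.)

[H⁺] = 10^(−pH) = 10^(−5.34) = 4.571e-06 M. For HA ⇌ H⁺ + A⁻, Ka = [H⁺][A⁻]/[HA] = [H⁺]² / ([HA]₀ − [H⁺]) = (4.571e-06)² / (0.052 − 4.571e-06) = 4.02e-10.

K_a = 4.02e-10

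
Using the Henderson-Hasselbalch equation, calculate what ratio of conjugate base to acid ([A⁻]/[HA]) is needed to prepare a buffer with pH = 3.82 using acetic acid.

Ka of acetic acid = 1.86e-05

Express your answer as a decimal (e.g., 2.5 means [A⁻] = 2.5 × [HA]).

pKa = -log(1.86e-05) = 4.7305. pH = pKa + log([A⁻]/[HA]), so log([A⁻]/[HA]) = pH − pKa = 3.82 − 4.7305 = -0.9105. [A⁻]/[HA] = 10^(-0.9105) = 0.123

[A⁻]/[HA] = 0.123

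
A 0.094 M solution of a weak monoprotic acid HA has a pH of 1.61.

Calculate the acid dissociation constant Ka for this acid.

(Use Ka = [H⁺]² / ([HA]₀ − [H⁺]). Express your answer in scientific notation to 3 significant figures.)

[H⁺] = 10^(−pH) = 10^(−1.61) = 2.455e-02 M. For HA ⇌ H⁺ + A⁻, Ka = [H⁺][A⁻]/[HA] = [H⁺]² / ([HA]₀ − [H⁺]) = (2.455e-02)² / (0.094 − 2.455e-02) = 8.68e-03.

K_a = 8.68e-03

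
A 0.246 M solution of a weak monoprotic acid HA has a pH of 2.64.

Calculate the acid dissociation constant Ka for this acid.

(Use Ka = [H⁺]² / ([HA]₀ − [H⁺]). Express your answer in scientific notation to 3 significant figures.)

[H⁺] = 10^(−pH) = 10^(−2.64) = 2.291e-03 M. For HA ⇌ H⁺ + A⁻, Ka = [H⁺][A⁻]/[HA] = [H⁺]² / ([HA]₀ − [H⁺]) = (2.291e-03)² / (0.246 − 2.291e-03) = 2.15e-05.

K_a = 2.15e-05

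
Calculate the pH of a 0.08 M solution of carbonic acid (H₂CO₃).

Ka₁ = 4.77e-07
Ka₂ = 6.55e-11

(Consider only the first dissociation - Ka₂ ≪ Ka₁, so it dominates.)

First dissociation dominates. From Ka₁ = [H⁺][HA⁻]/[H₂A], x² + Ka₁·x − Ka₁·C = 0 with C = 0.08 M and Ka₁ = 4.77e-07. Solving: [H⁺] = (−Ka₁ + √(Ka₁² + 4·Ka₁·C)) / 2 = 1.9511e-04 M. pH = -log(1.9511e-04) = 3.71.

pH = 3.71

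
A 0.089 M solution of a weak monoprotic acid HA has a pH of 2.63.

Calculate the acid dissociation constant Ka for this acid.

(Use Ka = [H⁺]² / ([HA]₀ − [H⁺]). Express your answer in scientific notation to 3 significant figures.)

[H⁺] = 10^(−pH) = 10^(−2.63) = 2.344e-03 M. For HA ⇌ H⁺ + A⁻, Ka = [H⁺][A⁻]/[HA] = [H⁺]² / ([HA]₀ − [H⁺]) = (2.344e-03)² / (0.089 − 2.344e-03) = 6.34e-05.

K_a = 6.34e-05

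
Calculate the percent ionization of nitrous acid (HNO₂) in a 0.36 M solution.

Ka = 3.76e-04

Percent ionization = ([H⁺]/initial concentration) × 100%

Using Ka equilibrium: x² + Ka×x - Ka×C = 0. Solving: [H⁺] = 1.1448e-02. Percent = (1.1448e-02/0.36) × 100

Percent ionization = 3.18%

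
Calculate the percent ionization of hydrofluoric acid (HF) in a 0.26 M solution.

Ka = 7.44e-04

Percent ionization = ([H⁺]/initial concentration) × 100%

Using Ka equilibrium: x² + Ka×x - Ka×C = 0. Solving: [H⁺] = 1.3541e-02. Percent = (1.3541e-02/0.26) × 100

Percent ionization = 5.21%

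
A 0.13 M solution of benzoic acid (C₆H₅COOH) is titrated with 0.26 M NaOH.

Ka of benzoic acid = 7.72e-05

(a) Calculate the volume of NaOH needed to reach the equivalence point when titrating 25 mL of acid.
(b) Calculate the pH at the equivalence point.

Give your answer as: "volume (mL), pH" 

moles acid = 0.13 × 25/1000 = 0.00325 mol; V_base = moles/0.26 × 1000 = 12.5 mL. At equivalence only the conjugate base is present: [A⁻] = 0.00325/0.037 = 8.6667e-02 M. Kb = Kw/Ka = 1.30e-10; [OH⁻] = √(Kb × [A⁻]) = 3.3506e-06; pOH = 5.47; pH = 14 - pOH = 8.53.

V = 12.5 mL, pH = 8.53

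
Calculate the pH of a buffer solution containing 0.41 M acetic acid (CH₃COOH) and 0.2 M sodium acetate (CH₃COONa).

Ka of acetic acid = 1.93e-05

pKa = -log(1.93e-05) = 4.71. pH = pKa + log([A⁻]/[HA]) = 4.71 + log(0.2/0.41)

pH = 4.40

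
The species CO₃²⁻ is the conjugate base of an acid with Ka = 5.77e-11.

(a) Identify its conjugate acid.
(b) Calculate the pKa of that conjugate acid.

(a) The conjugate acid is formed by adding one H⁺ to CO₃²⁻, giving HCO₃⁻. (b) pKa = -log(Ka) = -log(5.77e-11) = 10.24.

Conjugate acid: HCO₃⁻; pK_a = 10.24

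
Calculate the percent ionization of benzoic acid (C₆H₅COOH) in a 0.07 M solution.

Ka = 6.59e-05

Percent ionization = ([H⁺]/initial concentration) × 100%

Using Ka equilibrium: x² + Ka×x - Ka×C = 0. Solving: [H⁺] = 2.1151e-03. Percent = (2.1151e-03/0.07) × 100

Percent ionization = 3.02%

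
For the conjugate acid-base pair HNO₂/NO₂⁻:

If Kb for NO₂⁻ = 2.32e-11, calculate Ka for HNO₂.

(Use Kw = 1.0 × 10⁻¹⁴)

For a conjugate pair Ka × Kb = Kw, so Ka = Kw/Kb = 1.0 × 10⁻¹⁴ / 2.32e-11 = 4.31e-04.

K_a = 4.31e-04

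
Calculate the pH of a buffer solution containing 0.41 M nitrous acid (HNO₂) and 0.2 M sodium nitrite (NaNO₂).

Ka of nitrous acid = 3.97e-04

pKa = -log(3.97e-04) = 3.40. pH = pKa + log([A⁻]/[HA]) = 3.40 + log(0.2/0.41)

pH = 3.09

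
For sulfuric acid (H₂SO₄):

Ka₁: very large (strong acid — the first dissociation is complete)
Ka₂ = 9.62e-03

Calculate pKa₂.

pKa₂ = -log(Ka₂) = -log(9.62e-03) = 2.02.

pK_{a2} = 2.02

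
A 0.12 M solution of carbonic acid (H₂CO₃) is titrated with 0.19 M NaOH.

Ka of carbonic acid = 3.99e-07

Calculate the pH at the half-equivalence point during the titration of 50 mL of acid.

At half-equivalence [HA] = [A⁻], so Henderson-Hasselbalch gives pH = pKa = -log(3.99e-07) = 6.40.

pH = pKa = 6.40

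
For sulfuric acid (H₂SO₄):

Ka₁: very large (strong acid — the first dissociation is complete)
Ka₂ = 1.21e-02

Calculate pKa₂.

pKa₂ = -log(Ka₂) = -log(1.21e-02) = 1.92.

pK_{a2} = 1.92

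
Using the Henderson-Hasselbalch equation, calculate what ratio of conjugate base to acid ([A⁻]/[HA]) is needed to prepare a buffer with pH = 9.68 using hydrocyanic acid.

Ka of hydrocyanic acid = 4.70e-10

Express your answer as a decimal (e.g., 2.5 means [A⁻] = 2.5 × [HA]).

pKa = -log(4.70e-10) = 9.3279. pH = pKa + log([A⁻]/[HA]), so log([A⁻]/[HA]) = pH − pKa = 9.68 − 9.3279 = 0.3521. [A⁻]/[HA] = 10^(0.3521) = 2.25

[A⁻]/[HA] = 2.25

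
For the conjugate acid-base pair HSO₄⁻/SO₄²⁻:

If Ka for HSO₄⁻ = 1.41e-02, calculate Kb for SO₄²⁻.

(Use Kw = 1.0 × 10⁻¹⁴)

For a conjugate pair Ka × Kb = Kw, so Kb = Kw/Ka = 1.0 × 10⁻¹⁴ / 1.41e-02 = 7.09e-13.

K_b = 7.09e-13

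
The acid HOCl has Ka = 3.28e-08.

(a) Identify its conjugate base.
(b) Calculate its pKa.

(a) The conjugate base is formed by removing one H⁺ from HOCl, giving OCl⁻. (b) pKa = -log(Ka) = -log(3.28e-08) = 7.48.

Conjugate base: OCl⁻; pK_a = 7.48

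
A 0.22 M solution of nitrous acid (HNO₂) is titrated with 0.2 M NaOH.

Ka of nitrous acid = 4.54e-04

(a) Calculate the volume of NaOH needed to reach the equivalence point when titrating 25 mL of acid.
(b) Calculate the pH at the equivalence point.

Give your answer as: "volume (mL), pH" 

moles acid = 0.22 × 25/1000 = 0.0055 mol; V_base = moles/0.2 × 1000 = 27.5 mL. At equivalence only the conjugate base is present: [A⁻] = 0.0055/0.052 = 1.0476e-01 M. Kb = Kw/Ka = 2.20e-11; [OH⁻] = √(Kb × [A⁻]) = 1.5191e-06; pOH = 5.82; pH = 14 - pOH = 8.18.

V = 27.5 mL, pH = 8.18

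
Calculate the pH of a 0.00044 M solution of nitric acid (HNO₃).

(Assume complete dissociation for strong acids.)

[H⁺] = 0.00044 M for strong acid. pH = -log[H⁺] = -log(0.00044)

pH = 3.36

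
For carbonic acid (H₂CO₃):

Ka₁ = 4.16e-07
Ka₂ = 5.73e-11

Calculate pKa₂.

pKa₂ = -log(Ka₂) = -log(5.73e-11) = 10.24.

pK_{a2} = 10.24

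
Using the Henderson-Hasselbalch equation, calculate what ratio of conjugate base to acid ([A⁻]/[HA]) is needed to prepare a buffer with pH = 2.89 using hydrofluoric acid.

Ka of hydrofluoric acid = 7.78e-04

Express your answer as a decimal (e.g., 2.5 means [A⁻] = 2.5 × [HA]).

pKa = -log(7.78e-04) = 3.1090. pH = pKa + log([A⁻]/[HA]), so log([A⁻]/[HA]) = pH − pKa = 2.89 − 3.1090 = -0.2190. [A⁻]/[HA] = 10^(-0.2190) = 0.604

[A⁻]/[HA] = 0.604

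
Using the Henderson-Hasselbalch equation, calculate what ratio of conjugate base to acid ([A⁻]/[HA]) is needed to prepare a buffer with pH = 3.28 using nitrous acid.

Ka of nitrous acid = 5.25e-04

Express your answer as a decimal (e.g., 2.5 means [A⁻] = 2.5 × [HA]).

pKa = -log(5.25e-04) = 3.2798. pH = pKa + log([A⁻]/[HA]), so log([A⁻]/[HA]) = pH − pKa = 3.28 − 3.2798 = 0.0002. [A⁻]/[HA] = 10^(0.0002) = 1.00

[A⁻]/[HA] = 1.00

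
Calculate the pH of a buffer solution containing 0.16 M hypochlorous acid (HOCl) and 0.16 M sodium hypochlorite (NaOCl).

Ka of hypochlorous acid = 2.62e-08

pKa = -log(2.62e-08) = 7.58. pH = pKa + log([A⁻]/[HA]) = 7.58 + log(0.16/0.16)

pH = 7.58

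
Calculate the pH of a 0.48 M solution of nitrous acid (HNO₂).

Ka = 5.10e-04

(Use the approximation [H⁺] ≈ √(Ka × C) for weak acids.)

[H⁺] = √(Ka × C) = √(5.10e-04 × 0.48) = 1.5646e-02. pH = -log(1.5646e-02)

pH = 1.81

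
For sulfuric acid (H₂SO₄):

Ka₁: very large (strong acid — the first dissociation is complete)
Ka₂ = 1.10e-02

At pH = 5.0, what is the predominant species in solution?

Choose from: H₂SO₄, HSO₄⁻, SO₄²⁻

The first dissociation is complete, so H₂SO₄ itself is never the predominant species in water; pKa₂ = -log(1.10e-02) = 1.96. For a polyprotic acid the predominant species crosses at each pKa: below pKa_n the protonated form dominates, above it the deprotonated form does. At pH = 5.0, the predominant species is SO₄²⁻.

SO₄²⁻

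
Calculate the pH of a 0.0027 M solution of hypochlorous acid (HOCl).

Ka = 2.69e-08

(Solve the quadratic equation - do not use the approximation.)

x² + Ka×x - Ka×C = 0. Using quadratic formula: [H⁺] = 8.5089e-06

pH = 5.07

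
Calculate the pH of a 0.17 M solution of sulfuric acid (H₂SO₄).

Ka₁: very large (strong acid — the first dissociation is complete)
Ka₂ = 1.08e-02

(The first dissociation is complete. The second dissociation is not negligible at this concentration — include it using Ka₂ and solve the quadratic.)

First dissociation is complete: [H⁺]₀ = [HSO₄⁻]₀ = C = 0.17 M. Second dissociation HSO₄⁻ ⇌ H⁺ + SO₄²⁻: let x = [SO₄²⁻]. Ka₂ = (C + x)·x / (C − x) = 1.08e-02 → x² + (C + Ka₂)·x − Ka₂·C = 0 → x² + 0.18080·x − 1.836e-03 = 0. x = (−0.18080 + √(0.18080² + 4 × 1.836e-03)) / 2 = 9.6408e-03 M. [H⁺] = C + x = 0.17 + 9.6408e-03 = 1.7964e-01 M. pH = -log(1.7964e-01) = 0.75.

pH = 0.75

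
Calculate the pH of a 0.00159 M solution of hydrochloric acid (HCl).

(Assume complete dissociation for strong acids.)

[H⁺] = 0.00159 M for strong acid. pH = -log[H⁺] = -log(0.00159)

pH = 2.80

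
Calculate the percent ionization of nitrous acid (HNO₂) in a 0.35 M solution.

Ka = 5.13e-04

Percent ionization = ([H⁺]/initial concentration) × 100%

Using Ka equilibrium: x² + Ka×x - Ka×C = 0. Solving: [H⁺] = 1.3146e-02. Percent = (1.3146e-02/0.35) × 100

Percent ionization = 3.76%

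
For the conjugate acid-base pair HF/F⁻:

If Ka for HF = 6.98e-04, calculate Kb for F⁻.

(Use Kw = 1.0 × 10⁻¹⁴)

For a conjugate pair Ka × Kb = Kw, so Kb = Kw/Ka = 1.0 × 10⁻¹⁴ / 6.98e-04 = 1.43e-11.

K_b = 1.43e-11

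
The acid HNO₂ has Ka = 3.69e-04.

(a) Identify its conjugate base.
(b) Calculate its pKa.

(a) The conjugate base is formed by removing one H⁺ from HNO₂, giving NO₂⁻. (b) pKa = -log(Ka) = -log(3.69e-04) = 3.43.

Conjugate base: NO₂⁻; pK_a = 3.43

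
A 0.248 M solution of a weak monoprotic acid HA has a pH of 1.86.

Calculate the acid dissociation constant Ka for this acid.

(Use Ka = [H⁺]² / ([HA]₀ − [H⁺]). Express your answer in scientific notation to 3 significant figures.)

[H⁺] = 10^(−pH) = 10^(−1.86) = 1.380e-02 M. For HA ⇌ H⁺ + A⁻, Ka = [H⁺][A⁻]/[HA] = [H⁺]² / ([HA]₀ − [H⁺]) = (1.380e-02)² / (0.248 − 1.380e-02) = 8.14e-04.

K_a = 8.14e-04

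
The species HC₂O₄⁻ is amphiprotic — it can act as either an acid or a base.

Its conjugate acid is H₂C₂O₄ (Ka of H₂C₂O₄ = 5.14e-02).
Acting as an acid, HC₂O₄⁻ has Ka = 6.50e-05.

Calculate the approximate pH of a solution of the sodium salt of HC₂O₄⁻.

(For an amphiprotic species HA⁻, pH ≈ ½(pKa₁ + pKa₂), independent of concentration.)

pKa₁ = -log(5.14e-02) = 1.29; pKa₂ = -log(6.50e-05) = 4.19. For an amphiprotic species, pH ≈ ½(pKa₁ + pKa₂) = ½(1.29 + 4.19) = 2.74.

pH = 2.74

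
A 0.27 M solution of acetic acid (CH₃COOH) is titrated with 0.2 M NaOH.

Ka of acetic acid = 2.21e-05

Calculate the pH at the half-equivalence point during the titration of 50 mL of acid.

At half-equivalence [HA] = [A⁻], so Henderson-Hasselbalch gives pH = pKa = -log(2.21e-05) = 4.66.

pH = pKa = 4.66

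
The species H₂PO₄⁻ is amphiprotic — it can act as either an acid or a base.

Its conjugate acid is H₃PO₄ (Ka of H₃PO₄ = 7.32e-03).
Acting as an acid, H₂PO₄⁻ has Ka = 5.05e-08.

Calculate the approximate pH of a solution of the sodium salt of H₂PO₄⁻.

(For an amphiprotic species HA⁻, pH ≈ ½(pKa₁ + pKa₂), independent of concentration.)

pKa₁ = -log(7.32e-03) = 2.14; pKa₂ = -log(5.05e-08) = 7.30. For an amphiprotic species, pH ≈ ½(pKa₁ + pKa₂) = ½(2.14 + 7.30) = 4.72.

pH = 4.72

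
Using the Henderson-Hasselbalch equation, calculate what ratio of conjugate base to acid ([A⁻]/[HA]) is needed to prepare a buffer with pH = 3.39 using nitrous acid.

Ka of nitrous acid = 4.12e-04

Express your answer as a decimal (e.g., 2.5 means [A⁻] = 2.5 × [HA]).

pKa = -log(4.12e-04) = 3.3851. pH = pKa + log([A⁻]/[HA]), so log([A⁻]/[HA]) = pH − pKa = 3.39 − 3.3851 = 0.0049. [A⁻]/[HA] = 10^(0.0049) = 1.01

[A⁻]/[HA] = 1.01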